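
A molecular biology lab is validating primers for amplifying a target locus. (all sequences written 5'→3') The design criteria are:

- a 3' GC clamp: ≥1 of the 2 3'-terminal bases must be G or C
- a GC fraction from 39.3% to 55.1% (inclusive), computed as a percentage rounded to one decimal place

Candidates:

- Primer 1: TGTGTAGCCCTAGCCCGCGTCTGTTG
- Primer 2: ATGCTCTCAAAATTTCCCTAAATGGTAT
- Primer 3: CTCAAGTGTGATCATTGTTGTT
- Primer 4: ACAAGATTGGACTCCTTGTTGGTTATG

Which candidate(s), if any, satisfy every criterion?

Primer 4 only.

Primer 1 (26 nt, A=2 T=8 G=8 C=8): 3' end TG has 1 G/C ✓; GC 16/26 = 61.5%, outside 39.3–55.1% ✗ — fails.
Primer 2 (28 nt, A=9 T=10 G=3 C=6): 3' end AT has 0 G/C, need ≥1 ✗; GC 9/28 = 32.1%, outside 39.3–55.1% ✗ — fails.
Primer 3 (22 nt, A=4 T=10 G=5 C=3): 3' end TT has 0 G/C, need ≥1 ✗; GC 8/22 = 36.4%, outside 39.3–55.1% ✗ — fails.
Primer 4 (27 nt, A=6 T=10 G=7 C=4): 3' end TG has 1 G/C ✓; GC 11/27 = 40.7% ✓ — passes.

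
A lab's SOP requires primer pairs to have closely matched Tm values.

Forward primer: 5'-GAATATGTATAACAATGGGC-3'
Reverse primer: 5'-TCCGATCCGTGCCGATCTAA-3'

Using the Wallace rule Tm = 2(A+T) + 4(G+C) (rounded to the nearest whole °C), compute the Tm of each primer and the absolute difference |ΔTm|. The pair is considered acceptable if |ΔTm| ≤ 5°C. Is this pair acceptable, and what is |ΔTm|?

Forward: A=8 T=5 G=5 C=2 → Tm = 2·13 + 4·7 = 54°C.
Reverse: A=4 T=5 G=4 C=7 → Tm = 2·9 + 4·11 = 62°C.
|ΔTm| = |54 − 62| = 8°C, > 5°C.

|ΔTm| = 8°C; the pair is not acceptable.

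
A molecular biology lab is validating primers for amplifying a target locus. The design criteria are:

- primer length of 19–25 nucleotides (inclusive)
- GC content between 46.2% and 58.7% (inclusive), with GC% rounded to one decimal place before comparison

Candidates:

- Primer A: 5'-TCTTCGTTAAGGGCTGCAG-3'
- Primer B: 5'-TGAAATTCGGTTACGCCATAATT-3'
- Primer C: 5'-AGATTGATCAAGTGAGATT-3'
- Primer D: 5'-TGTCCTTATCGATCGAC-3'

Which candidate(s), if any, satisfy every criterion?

Primer A only.

Primer A (19 nt, A=3 T=6 G=6 C=4): length 19 ✓; GC 10/19 = 52.6% ✓ — passes.
Primer B (23 nt, A=7 T=8 G=4 C=4): length 23 ✓; GC 8/23 = 34.8%, outside 46.2–58.7% ✗ — fails.
Primer C (19 nt, A=7 T=6 G=5 C=1): length 19 ✓; GC 6/19 = 31.6%, outside 46.2–58.7% ✗ — fails.
Primer D (17 nt, A=3 T=6 G=3 C=5): length 17, outside 19–25 ✗; GC 8/17 = 47.1% ✓ — fails.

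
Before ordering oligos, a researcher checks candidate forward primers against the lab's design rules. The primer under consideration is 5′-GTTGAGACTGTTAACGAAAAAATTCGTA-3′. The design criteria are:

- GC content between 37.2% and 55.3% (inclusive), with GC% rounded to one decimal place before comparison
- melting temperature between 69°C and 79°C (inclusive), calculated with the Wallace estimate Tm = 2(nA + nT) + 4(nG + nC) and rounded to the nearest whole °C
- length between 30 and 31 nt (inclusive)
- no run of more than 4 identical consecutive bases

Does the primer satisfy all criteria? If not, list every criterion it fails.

Fails: GC content, length, homopolymer run.

Base counts: A=11, T=8, G=6, C=3 (length 28).
GC content: GC 9/28 = 32.1%, outside 37.2–55.3% ✗
Tm: Tm = 2·19 + 4·9 = 74°C ✓
length: length 28, outside 30–31 ✗
homopolymer run: longest run = 6, exceeds 4 ✗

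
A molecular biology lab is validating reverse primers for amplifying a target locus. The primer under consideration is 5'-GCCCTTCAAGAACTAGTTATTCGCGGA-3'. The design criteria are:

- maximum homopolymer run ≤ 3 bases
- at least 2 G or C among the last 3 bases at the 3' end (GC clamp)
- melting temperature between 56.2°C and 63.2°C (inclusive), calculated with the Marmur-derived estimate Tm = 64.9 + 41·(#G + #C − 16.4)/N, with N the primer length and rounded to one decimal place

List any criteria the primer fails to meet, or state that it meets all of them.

Meets all criteria.

Base counts: A=7, T=7, G=6, C=7 (length 27).
homopolymer run: longest run = 3 ✓
GC clamp: 3' end GGA has 2 G/C ✓
Tm: Tm = 64.9 + 41·(13 − 16.4)/27 = 59.7°C ✓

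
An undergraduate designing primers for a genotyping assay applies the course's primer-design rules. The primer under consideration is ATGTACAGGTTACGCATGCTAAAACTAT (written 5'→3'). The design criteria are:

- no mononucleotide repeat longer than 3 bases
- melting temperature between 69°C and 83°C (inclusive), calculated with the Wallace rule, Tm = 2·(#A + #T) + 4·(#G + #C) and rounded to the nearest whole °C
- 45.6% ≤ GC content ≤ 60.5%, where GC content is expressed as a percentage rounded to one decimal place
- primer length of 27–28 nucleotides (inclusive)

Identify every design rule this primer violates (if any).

Fails: homopolymer run, GC content.

Base counts: A=10, T=8, G=5, C=5 (length 28).
homopolymer run: longest run = 4, exceeds 3 ✗
Tm: Tm = 2·18 + 4·10 = 76°C ✓
GC content: GC 10/28 = 35.7%, outside 45.6–60.5% ✗
length: length 28 ✓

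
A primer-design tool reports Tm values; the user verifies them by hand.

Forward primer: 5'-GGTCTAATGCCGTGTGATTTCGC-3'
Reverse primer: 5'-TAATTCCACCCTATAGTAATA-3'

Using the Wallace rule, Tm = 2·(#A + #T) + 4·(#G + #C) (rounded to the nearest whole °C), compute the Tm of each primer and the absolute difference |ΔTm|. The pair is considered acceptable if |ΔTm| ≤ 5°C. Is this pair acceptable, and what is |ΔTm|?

Forward: A=3 T=8 G=7 C=5 → Tm = 2·11 + 4·12 = 70°C.
Reverse: A=8 T=7 G=1 C=5 → Tm = 2·15 + 4·6 = 54°C.
|ΔTm| = |70 − 54| = 16°C, > 5°C.

|ΔTm| = 16°C; the pair is not acceptable.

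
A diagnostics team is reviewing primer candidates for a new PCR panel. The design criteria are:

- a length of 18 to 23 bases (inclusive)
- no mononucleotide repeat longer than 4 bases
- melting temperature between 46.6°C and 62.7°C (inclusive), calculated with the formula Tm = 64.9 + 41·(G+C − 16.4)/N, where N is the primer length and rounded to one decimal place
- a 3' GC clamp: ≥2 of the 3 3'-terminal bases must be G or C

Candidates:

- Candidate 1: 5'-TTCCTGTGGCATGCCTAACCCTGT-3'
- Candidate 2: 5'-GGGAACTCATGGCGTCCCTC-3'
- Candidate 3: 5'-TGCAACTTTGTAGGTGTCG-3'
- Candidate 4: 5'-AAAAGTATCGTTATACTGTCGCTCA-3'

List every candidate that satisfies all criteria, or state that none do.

Candidate 2 and Candidate 3.

Candidate 1 (24 nt, A=3 T=8 G=5 C=8): length 24, outside 18–23 ✗; longest run = 3 ✓; Tm = 64.9 + 41·(13 − 16.4)/24 = 59.1°C ✓; 3' end TGT has 1 G/C, need ≥2 ✗ — fails.
Candidate 2 (20 nt, A=3 T=4 G=6 C=7): length 20 ✓; longest run = 3 ✓; Tm = 64.9 + 41·(13 − 16.4)/20 = 57.9°C ✓; 3' end CTC has 2 G/C ✓ — passes.
Candidate 3 (19 nt, A=3 T=7 G=6 C=3): length 19 ✓; longest run = 3 ✓; Tm = 64.9 + 41·(9 − 16.4)/19 = 48.9°C ✓; 3' end TCG has 2 G/C ✓ — passes.
Candidate 4 (25 nt, A=8 T=8 G=4 C=5): length 25, outside 18–23 ✗; longest run = 4 ✓; Tm = 64.9 + 41·(9 − 16.4)/25 = 52.8°C ✓; 3' end TCA has 1 G/C, need ≥2 ✗ — fails.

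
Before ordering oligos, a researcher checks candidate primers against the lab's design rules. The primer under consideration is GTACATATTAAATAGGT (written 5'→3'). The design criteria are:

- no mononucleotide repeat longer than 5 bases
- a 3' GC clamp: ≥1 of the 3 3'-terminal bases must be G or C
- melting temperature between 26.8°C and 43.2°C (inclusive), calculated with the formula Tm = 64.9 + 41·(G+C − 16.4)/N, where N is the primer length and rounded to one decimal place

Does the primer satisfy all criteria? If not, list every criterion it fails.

Base counts: A=7, T=6, G=3, C=1 (length 17).
homopolymer run: longest run = 3 ✓
GC clamp: 3' end GGT has 2 G/C ✓
Tm: Tm = 64.9 + 41·(4 − 16.4)/17 = 35.0°C ✓

Meets all criteria.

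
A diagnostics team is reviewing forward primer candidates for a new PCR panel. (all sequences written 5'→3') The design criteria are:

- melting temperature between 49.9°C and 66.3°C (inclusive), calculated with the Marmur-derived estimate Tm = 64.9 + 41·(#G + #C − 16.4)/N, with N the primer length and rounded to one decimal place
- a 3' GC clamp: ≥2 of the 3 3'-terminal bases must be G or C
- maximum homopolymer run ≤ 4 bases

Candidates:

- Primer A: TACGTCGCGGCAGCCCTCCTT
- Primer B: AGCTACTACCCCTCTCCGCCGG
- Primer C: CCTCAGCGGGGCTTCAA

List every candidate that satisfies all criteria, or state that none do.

Primer B only.

Primer A (21 nt, A=2 T=5 G=5 C=9): Tm = 64.9 + 41·(14 − 16.4)/21 = 60.2°C ✓; 3' end CTT has 1 G/C, need ≥2 ✗; longest run = 3 ✓ — fails.
Primer B (22 nt, A=3 T=4 G=4 C=11): Tm = 64.9 + 41·(15 − 16.4)/22 = 62.3°C ✓; 3' end CGG has 3 G/C ✓; longest run = 4 ✓ — passes.
Primer C (17 nt, A=3 T=3 G=5 C=6): Tm = 64.9 + 41·(11 − 16.4)/17 = 51.9°C ✓; 3' end CAA has 1 G/C, need ≥2 ✗; longest run = 4 ✓ — fails.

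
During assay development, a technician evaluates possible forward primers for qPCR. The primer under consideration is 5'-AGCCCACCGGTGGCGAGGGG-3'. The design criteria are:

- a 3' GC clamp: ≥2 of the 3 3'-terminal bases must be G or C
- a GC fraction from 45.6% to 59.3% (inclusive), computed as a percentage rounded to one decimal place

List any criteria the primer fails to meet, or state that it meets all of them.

Fails: GC content.

Base counts: A=3, T=1, G=10, C=6 (length 20).
GC clamp: 3' end GGG has 3 G/C ✓
GC content: GC 16/20 = 80.0%, outside 45.6–59.3% ✗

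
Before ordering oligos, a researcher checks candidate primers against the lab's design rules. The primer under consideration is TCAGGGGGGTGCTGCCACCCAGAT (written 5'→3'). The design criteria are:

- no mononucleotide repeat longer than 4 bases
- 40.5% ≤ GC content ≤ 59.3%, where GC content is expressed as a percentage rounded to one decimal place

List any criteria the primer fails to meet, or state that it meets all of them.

Fails: homopolymer run, GC content.

Base counts: A=4, T=4, G=9, C=7 (length 24).
homopolymer run: longest run = 6, exceeds 4 ✗
GC content: GC 16/24 = 66.7%, outside 40.5–59.3% ✗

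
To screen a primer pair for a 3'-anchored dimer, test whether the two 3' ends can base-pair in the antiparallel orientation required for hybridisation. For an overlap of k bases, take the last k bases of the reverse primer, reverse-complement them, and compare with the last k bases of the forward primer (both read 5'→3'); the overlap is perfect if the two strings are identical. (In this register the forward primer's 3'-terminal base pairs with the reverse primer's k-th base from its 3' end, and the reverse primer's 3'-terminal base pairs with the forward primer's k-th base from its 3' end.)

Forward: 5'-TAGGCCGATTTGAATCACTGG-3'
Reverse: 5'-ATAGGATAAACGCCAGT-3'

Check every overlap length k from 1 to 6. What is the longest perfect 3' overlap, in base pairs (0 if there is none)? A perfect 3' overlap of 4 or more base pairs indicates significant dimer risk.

Longest perfect overlap: 5 complementary base pairs; significant dimer risk (threshold 4).

Last 6 bases (5'→3') — forward …CACTGG, reverse …GCCAGT.
Reverse complement of the reverse primer's last 6 bases: ACTGGC; its first k bases are the reverse complement of the reverse primer's last k bases, so a perfect k-base overlap needs the forward primer's last k bases to equal them.
Comparing (forward last k vs required): k=1: G vs A ✗; k=2: GG vs AC ✗; k=3: TGG vs ACT ✗; k=4: CTGG vs ACTG ✗; k=5: ACTGG vs ACTGG ✓; k=6: CACTGG vs ACTGGC ✗.
Only k = 5 is perfect, so the longest perfect 3' overlap is 5.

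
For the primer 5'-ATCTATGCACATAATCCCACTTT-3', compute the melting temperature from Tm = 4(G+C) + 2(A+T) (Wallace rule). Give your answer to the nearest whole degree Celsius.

62°C

Base counts: A=7, T=8, G=1, C=7 (length 23).
Tm = 2·(7+8) + 4·(1+7) = 2·15 + 4·8 = 30 + 32 = 62°C.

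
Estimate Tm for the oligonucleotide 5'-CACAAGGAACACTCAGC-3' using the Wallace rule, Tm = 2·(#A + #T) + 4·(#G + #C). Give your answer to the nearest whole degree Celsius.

Base counts: A=7, T=1, G=3, C=6 (length 17).
Tm = 2·(7+1) + 4·(3+6) = 2·8 + 4·9 = 16 + 36 = 52°C.

52°C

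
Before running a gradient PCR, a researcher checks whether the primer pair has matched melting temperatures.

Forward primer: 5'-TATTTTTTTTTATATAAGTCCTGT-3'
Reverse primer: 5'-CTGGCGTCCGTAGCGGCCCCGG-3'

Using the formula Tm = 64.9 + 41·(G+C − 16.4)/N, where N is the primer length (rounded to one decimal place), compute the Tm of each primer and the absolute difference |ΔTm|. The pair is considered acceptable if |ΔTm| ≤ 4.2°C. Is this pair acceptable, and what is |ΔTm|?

Forward: G+C = 4, N = 24 → Tm = 64.9 + 41·(4 − 16.4)/24 = 43.7°C.
Reverse: G+C = 18, N = 22 → Tm = 64.9 + 41·(18 − 16.4)/22 = 67.9°C.
|ΔTm| = |43.7 − 67.9| = 24.2°C, > 4.2°C.

|ΔTm| = 24.2°C; the pair is not acceptable.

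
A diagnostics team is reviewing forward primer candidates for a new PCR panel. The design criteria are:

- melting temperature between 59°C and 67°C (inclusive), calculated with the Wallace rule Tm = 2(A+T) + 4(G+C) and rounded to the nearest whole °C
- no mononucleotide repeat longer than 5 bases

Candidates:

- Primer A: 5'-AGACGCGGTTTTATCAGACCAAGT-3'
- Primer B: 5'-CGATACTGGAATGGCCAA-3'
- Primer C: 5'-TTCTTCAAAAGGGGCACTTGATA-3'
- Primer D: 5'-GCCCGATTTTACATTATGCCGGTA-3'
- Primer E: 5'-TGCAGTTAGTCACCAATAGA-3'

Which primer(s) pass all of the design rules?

Primer C only.

Primer A (24 nt, A=7 T=6 G=6 C=5): Tm = 2·13 + 4·11 = 70°C, outside 59–67°C ✗; longest run = 4 ✓ — fails.
Primer B (18 nt, A=6 T=3 G=5 C=4): Tm = 2·9 + 4·9 = 54°C, outside 59–67°C ✗; longest run = 2 ✓ — fails.
Primer C (23 nt, A=7 T=7 G=5 C=4): Tm = 2·14 + 4·9 = 64°C ✓; longest run = 4 ✓ — passes.
Primer D (24 nt, A=5 T=8 G=5 C=6): Tm = 2·13 + 4·11 = 70°C, outside 59–67°C ✗; longest run = 4 ✓ — fails.
Primer E (20 nt, A=7 T=5 G=4 C=4): Tm = 2·12 + 4·8 = 56°C, outside 59–67°C ✗; longest run = 2 ✓ — fails.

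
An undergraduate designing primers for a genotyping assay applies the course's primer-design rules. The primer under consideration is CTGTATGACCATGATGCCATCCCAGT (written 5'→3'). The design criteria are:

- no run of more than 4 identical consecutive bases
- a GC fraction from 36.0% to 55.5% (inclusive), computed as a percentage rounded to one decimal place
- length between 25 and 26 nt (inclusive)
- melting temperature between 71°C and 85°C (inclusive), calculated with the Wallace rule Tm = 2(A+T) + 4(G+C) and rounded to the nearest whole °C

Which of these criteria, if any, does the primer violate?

Meets all criteria.

Base counts: A=6, T=7, G=5, C=8 (length 26).
homopolymer run: longest run = 3 ✓
GC content: GC 13/26 = 50.0% ✓
length: length 26 ✓
Tm: Tm = 2·13 + 4·13 = 78°C ✓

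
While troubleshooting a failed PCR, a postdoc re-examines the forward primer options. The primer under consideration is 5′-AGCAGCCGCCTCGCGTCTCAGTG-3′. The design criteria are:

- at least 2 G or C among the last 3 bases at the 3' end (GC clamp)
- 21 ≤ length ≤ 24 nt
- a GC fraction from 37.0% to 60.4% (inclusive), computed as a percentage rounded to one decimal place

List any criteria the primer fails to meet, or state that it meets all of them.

Base counts: A=3, T=4, G=7, C=9 (length 23).
GC clamp: 3' end GTG has 2 G/C ✓
length: length 23 ✓
GC content: GC 16/23 = 69.6%, outside 37.0–60.4% ✗

Fails: GC content.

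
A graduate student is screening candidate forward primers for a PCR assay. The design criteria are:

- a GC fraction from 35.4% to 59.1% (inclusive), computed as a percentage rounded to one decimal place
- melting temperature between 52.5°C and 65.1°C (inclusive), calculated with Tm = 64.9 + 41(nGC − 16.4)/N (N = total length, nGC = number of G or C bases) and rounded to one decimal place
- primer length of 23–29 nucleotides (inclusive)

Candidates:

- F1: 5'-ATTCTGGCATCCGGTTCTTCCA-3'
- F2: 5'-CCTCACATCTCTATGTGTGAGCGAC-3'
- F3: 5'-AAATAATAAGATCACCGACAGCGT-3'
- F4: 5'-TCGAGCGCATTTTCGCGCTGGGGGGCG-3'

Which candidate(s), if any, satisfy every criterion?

F1 (22 nt, A=3 T=8 G=4 C=7): GC 11/22 = 50.0% ✓; Tm = 64.9 + 41·(11 − 16.4)/22 = 54.8°C ✓; length 22, outside 23–29 ✗ — fails.
F2 (25 nt, A=5 T=7 G=5 C=8): GC 13/25 = 52.0% ✓; Tm = 64.9 + 41·(13 − 16.4)/25 = 59.3°C ✓; length 25 ✓ — passes.
F3 (24 nt, A=11 T=4 G=4 C=5): GC 9/24 = 37.5% ✓; Tm = 64.9 + 41·(9 − 16.4)/24 = 52.3°C, outside 52.5–65.1°C ✗; length 24 ✓ — fails.
F4 (27 nt, A=2 T=6 G=12 C=7): GC 19/27 = 70.4%, outside 35.4–59.1% ✗; Tm = 64.9 + 41·(19 − 16.4)/27 = 68.8°C, outside 52.5–65.1°C ✗; length 27 ✓ — fails.

F2 only.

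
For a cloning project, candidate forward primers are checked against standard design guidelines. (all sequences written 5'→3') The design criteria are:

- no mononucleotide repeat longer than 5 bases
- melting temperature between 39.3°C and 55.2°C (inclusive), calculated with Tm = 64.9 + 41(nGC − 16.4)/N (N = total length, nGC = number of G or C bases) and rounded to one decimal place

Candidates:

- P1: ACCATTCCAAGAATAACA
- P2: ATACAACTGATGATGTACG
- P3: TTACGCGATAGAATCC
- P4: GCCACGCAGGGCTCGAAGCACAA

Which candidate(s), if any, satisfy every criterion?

P1, P2 and P3.

P1 (18 nt, A=9 T=3 G=1 C=5): longest run = 2 ✓; Tm = 64.9 + 41·(6 − 16.4)/18 = 41.2°C ✓ — passes.
P2 (19 nt, A=7 T=5 G=4 C=3): longest run = 2 ✓; Tm = 64.9 + 41·(7 − 16.4)/19 = 44.6°C ✓ — passes.
P3 (16 nt, A=5 T=4 G=3 C=4): longest run = 2 ✓; Tm = 64.9 + 41·(7 − 16.4)/16 = 40.8°C ✓ — passes.
P4 (23 nt, A=7 T=1 G=7 C=8): longest run = 3 ✓; Tm = 64.9 + 41·(15 − 16.4)/23 = 62.4°C, outside 39.3–55.2°C ✗ — fails.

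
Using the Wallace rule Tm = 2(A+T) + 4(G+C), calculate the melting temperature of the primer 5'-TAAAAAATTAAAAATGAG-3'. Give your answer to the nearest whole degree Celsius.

40°C

Base counts: A=12, T=4, G=2, C=0 (length 18).
Tm = 2·(12+4) + 4·(2+0) = 2·16 + 4·2 = 32 + 8 = 40°C.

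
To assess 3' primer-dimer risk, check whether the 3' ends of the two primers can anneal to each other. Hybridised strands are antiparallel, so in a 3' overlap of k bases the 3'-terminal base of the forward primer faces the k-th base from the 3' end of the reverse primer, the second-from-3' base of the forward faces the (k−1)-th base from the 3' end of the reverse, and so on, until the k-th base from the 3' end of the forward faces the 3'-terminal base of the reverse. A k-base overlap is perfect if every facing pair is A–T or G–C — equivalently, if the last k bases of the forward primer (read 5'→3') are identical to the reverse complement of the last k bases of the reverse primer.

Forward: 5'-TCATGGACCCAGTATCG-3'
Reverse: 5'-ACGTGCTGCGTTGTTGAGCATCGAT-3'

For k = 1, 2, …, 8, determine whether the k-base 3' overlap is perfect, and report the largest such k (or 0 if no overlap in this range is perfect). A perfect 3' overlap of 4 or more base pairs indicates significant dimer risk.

Longest perfect overlap: 4 complementary base pairs; significant dimer risk (threshold 4).

Last 8 bases (5'→3') — forward …CAGTATCG, reverse …GCATCGAT.
Reverse complement of the reverse primer's last 8 bases: ATCGATGC; its first k bases are the reverse complement of the reverse primer's last k bases, so a perfect k-base overlap needs the forward primer's last k bases to equal them.
Comparing (forward last k vs required): k=1: G vs A ✗; k=2: CG vs AT ✗; k=3: TCG vs ATC ✗; k=4: ATCG vs ATCG ✓; k=5: TATCG vs ATCGA ✗; k=6: GTATCG vs ATCGAT ✗; k=7: AGTATCG vs ATCGATG ✗; k=8: CAGTATCG vs ATCGATGC ✗.
Only k = 4 is perfect, so the longest perfect 3' overlap is 4.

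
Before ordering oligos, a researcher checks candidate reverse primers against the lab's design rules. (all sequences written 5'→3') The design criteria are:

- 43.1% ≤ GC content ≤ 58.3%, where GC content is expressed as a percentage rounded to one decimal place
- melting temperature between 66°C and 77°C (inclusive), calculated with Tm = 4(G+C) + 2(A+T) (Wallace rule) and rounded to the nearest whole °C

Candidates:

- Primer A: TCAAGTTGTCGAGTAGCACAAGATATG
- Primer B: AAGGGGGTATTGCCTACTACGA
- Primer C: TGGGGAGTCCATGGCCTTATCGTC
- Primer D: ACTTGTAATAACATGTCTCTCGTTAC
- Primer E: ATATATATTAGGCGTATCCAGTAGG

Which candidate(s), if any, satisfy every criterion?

Primer A (27 nt, A=9 T=7 G=7 C=4): GC 11/27 = 40.7%, outside 43.1–58.3% ✗; Tm = 2·16 + 4·11 = 76°C ✓ — fails.
Primer B (22 nt, A=6 T=5 G=7 C=4): GC 11/22 = 50.0% ✓; Tm = 2·11 + 4·11 = 66°C ✓ — passes.
Primer C (24 nt, A=3 T=7 G=8 C=6): GC 14/24 = 58.3% ✓; Tm = 2·10 + 4·14 = 76°C ✓ — passes.
Primer D (26 nt, A=7 T=10 G=3 C=6): GC 9/26 = 34.6%, outside 43.1–58.3% ✗; Tm = 2·17 + 4·9 = 70°C ✓ — fails.
Primer E (25 nt, A=8 T=8 G=6 C=3): GC 9/25 = 36.0%, outside 43.1–58.3% ✗; Tm = 2·16 + 4·9 = 68°C ✓ — fails.

Primer B and Primer C.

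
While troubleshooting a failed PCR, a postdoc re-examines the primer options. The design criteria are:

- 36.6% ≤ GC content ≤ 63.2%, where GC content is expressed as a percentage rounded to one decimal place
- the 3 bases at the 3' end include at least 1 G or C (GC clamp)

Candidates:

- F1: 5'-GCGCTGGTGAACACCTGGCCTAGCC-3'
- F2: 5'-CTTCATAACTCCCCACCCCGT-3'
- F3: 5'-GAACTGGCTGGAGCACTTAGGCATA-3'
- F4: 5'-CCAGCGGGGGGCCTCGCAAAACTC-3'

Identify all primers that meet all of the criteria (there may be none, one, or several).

F2 only.

F1 (25 nt, A=4 T=4 G=8 C=9): GC 17/25 = 68.0%, outside 36.6–63.2% ✗; 3' end GCC has 3 G/C ✓ — fails.
F2 (21 nt, A=4 T=5 G=1 C=11): GC 12/21 = 57.1% ✓; 3' end CGT has 2 G/C ✓ — passes.
F3 (25 nt, A=7 T=5 G=8 C=5): GC 13/25 = 52.0% ✓; 3' end ATA has 0 G/C, need ≥1 ✗ — fails.
F4 (24 nt, A=5 T=2 G=8 C=9): GC 17/24 = 70.8%, outside 36.6–63.2% ✗; 3' end CTC has 2 G/C ✓ — fails.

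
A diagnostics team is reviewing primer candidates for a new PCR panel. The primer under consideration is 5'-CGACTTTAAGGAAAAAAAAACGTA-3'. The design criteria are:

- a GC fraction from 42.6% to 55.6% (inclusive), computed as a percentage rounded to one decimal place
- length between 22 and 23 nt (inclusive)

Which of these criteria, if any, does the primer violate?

Base counts: A=13, T=4, G=4, C=3 (length 24).
GC content: GC 7/24 = 29.2%, outside 42.6–55.6% ✗
length: length 24, outside 22–23 ✗

Fails: GC content, length.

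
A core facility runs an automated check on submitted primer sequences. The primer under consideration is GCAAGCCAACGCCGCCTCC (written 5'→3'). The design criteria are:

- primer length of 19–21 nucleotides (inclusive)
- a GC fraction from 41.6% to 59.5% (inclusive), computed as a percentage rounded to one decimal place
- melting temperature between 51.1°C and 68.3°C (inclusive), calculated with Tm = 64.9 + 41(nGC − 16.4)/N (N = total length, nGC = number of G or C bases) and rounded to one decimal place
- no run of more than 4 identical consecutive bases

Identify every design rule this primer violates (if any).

Fails: GC content.

Base counts: A=4, T=1, G=4, C=10 (length 19).
length: length 19 ✓
GC content: GC 14/19 = 73.7%, outside 41.6–59.5% ✗
Tm: Tm = 64.9 + 41·(14 − 16.4)/19 = 59.7°C ✓
homopolymer run: longest run = 2 ✓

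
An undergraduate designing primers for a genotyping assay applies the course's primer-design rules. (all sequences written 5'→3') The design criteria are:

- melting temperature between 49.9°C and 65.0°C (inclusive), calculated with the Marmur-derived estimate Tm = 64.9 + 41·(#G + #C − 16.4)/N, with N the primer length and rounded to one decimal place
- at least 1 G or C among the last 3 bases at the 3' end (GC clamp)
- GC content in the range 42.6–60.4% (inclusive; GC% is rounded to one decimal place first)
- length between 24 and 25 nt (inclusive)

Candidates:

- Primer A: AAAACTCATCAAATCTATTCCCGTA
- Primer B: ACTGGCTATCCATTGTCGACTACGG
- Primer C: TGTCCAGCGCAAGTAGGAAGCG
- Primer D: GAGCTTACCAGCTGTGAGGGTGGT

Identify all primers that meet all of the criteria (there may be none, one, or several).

Primer B and Primer D.

Primer A (25 nt, A=10 T=7 G=1 C=7): Tm = 64.9 + 41·(8 − 16.4)/25 = 51.1°C ✓; 3' end GTA has 1 G/C ✓; GC 8/25 = 32.0%, outside 42.6–60.4% ✗; length 25 ✓ — fails.
Primer B (25 nt, A=5 T=7 G=6 C=7): Tm = 64.9 + 41·(13 − 16.4)/25 = 59.3°C ✓; 3' end CGG has 3 G/C ✓; GC 13/25 = 52.0% ✓; length 25 ✓ — passes.
Primer C (22 nt, A=6 T=3 G=8 C=5): Tm = 64.9 + 41·(13 − 16.4)/22 = 58.6°C ✓; 3' end GCG has 3 G/C ✓; GC 13/22 = 59.1% ✓; length 22, outside 24–25 ✗ — fails.
Primer D (24 nt, A=4 T=6 G=10 C=4): Tm = 64.9 + 41·(14 − 16.4)/24 = 60.8°C ✓; 3' end GGT has 2 G/C ✓; GC 14/24 = 58.3% ✓; length 24 ✓ — passes.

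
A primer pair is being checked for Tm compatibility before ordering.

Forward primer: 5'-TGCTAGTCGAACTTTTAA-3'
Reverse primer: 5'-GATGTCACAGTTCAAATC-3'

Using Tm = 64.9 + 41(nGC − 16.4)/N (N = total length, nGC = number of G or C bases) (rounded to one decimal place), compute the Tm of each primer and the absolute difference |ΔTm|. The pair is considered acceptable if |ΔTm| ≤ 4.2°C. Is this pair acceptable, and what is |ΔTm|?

Forward: G+C = 6, N = 18 → Tm = 64.9 + 41·(6 − 16.4)/18 = 41.2°C.
Reverse: G+C = 7, N = 18 → Tm = 64.9 + 41·(7 − 16.4)/18 = 43.5°C.
|ΔTm| = |41.2 − 43.5| = 2.3°C, ≤ 4.2°C.

|ΔTm| = 2.3°C; the pair is acceptable.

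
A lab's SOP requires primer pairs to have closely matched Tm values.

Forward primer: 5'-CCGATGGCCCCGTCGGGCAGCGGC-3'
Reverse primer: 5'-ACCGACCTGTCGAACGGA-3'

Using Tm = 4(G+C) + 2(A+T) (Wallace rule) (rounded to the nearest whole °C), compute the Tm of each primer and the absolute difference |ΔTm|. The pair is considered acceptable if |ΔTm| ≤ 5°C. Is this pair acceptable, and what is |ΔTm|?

|ΔTm| = 30°C; the pair is not acceptable.

Forward: A=2 T=2 G=10 C=10 → Tm = 2·4 + 4·20 = 88°C.
Reverse: A=5 T=2 G=5 C=6 → Tm = 2·7 + 4·11 = 58°C.
|ΔTm| = |88 − 58| = 30°C, > 5°C.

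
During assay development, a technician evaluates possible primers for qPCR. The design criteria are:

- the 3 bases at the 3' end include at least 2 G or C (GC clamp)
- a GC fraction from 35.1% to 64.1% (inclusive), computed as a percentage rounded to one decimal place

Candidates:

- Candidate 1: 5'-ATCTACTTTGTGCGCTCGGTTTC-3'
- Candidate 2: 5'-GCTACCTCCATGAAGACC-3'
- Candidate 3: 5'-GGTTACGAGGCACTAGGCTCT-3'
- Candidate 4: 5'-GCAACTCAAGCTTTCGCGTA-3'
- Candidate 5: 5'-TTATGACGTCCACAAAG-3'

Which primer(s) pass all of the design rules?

Candidate 2 only.

Candidate 1 (23 nt, A=2 T=10 G=5 C=6): 3' end TTC has 1 G/C, need ≥2 ✗; GC 11/23 = 47.8% ✓ — fails.
Candidate 2 (18 nt, A=5 T=3 G=3 C=7): 3' end ACC has 2 G/C ✓; GC 10/18 = 55.6% ✓ — passes.
Candidate 3 (21 nt, A=4 T=5 G=7 C=5): 3' end TCT has 1 G/C, need ≥2 ✗; GC 12/21 = 57.1% ✓ — fails.
Candidate 4 (20 nt, A=5 T=5 G=4 C=6): 3' end GTA has 1 G/C, need ≥2 ✗; GC 10/20 = 50.0% ✓ — fails.
Candidate 5 (17 nt, A=6 T=4 G=3 C=4): 3' end AAG has 1 G/C, need ≥2 ✗; GC 7/17 = 41.2% ✓ — fails.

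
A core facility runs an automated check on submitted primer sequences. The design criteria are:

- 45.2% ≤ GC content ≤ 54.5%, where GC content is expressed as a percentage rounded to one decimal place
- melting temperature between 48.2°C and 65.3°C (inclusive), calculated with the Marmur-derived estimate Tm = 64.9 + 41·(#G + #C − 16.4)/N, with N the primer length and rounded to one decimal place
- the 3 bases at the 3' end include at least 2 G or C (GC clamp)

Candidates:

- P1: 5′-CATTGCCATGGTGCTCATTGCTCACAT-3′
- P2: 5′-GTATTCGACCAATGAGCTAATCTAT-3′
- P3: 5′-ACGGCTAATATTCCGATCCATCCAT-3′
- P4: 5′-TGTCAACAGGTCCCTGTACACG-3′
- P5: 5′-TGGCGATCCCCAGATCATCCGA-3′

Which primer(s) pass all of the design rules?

P1 (27 nt, A=5 T=9 G=5 C=8): GC 13/27 = 48.1% ✓; Tm = 64.9 + 41·(13 − 16.4)/27 = 59.7°C ✓; 3' end CAT has 1 G/C, need ≥2 ✗ — fails.
P2 (25 nt, A=8 T=8 G=4 C=5): GC 9/25 = 36.0%, outside 45.2–54.5% ✗; Tm = 64.9 + 41·(9 − 16.4)/25 = 52.8°C ✓; 3' end TAT has 0 G/C, need ≥2 ✗ — fails.
P3 (25 nt, A=7 T=7 G=3 C=8): GC 11/25 = 44.0%, outside 45.2–54.5% ✗; Tm = 64.9 + 41·(11 − 16.4)/25 = 56.0°C ✓; 3' end CAT has 1 G/C, need ≥2 ✗ — fails.
P4 (22 nt, A=5 T=5 G=5 C=7): GC 12/22 = 54.5% ✓; Tm = 64.9 + 41·(12 − 16.4)/22 = 56.7°C ✓; 3' end ACG has 2 G/C ✓ — passes.
P5 (22 nt, A=5 T=4 G=5 C=8): GC 13/22 = 59.1%, outside 45.2–54.5% ✗; Tm = 64.9 + 41·(13 − 16.4)/22 = 58.6°C ✓; 3' end CGA has 2 G/C ✓ — fails.

P4 only.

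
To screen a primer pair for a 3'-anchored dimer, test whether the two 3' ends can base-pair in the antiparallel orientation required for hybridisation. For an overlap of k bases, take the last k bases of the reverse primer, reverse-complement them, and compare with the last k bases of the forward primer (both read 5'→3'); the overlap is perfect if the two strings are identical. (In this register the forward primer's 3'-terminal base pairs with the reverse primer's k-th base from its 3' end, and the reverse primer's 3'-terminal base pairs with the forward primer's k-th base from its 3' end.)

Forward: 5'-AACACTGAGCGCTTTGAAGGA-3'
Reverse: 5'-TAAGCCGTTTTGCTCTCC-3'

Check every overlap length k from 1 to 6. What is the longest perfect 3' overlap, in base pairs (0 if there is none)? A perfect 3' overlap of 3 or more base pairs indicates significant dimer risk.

Longest perfect overlap: 3 complementary base pairs; significant dimer risk (threshold 3).

Last 6 bases (5'→3') — forward …GAAGGA, reverse …CTCTCC.
Reverse complement of the reverse primer's last 6 bases: GGAGAG; its first k bases are the reverse complement of the reverse primer's last k bases, so a perfect k-base overlap needs the forward primer's last k bases to equal them.
Comparing (forward last k vs required): k=1: A vs G ✗; k=2: GA vs GG ✗; k=3: GGA vs GGA ✓; k=4: AGGA vs GGAG ✗; k=5: AAGGA vs GGAGA ✗; k=6: GAAGGA vs GGAGAG ✗.
Only k = 3 is perfect, so the longest perfect 3' overlap is 3.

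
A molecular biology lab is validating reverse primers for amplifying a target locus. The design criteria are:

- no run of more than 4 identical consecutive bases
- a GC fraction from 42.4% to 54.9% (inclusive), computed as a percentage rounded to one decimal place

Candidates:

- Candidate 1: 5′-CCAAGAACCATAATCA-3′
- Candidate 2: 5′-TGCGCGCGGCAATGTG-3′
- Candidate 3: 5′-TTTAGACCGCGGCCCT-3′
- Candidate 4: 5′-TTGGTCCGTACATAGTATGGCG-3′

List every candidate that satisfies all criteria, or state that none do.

Candidate 1 (16 nt, A=8 T=2 G=1 C=5): longest run = 2 ✓; GC 6/16 = 37.5%, outside 42.4–54.9% ✗ — fails.
Candidate 2 (16 nt, A=2 T=3 G=7 C=4): longest run = 2 ✓; GC 11/16 = 68.8%, outside 42.4–54.9% ✗ — fails.
Candidate 3 (16 nt, A=2 T=4 G=4 C=6): longest run = 3 ✓; GC 10/16 = 62.5%, outside 42.4–54.9% ✗ — fails.
Candidate 4 (22 nt, A=4 T=7 G=7 C=4): longest run = 2 ✓; GC 11/22 = 50.0% ✓ — passes.

Candidate 4 only.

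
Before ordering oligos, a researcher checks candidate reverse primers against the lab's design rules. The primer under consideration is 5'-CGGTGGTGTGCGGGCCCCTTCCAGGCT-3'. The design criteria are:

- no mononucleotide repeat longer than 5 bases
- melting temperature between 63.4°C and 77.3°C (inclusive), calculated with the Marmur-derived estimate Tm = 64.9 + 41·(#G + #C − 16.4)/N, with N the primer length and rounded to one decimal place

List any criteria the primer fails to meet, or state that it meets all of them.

Meets all criteria.

Base counts: A=1, T=6, G=11, C=9 (length 27).
homopolymer run: longest run = 4 ✓
Tm: Tm = 64.9 + 41·(20 − 16.4)/27 = 70.4°C ✓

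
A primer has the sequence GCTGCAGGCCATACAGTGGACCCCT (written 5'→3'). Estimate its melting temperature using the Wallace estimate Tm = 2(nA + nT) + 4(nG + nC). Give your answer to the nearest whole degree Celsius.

Base counts: A=5, T=4, G=7, C=9 (length 25).
Tm = 2·(5+4) + 4·(7+9) = 2·9 + 4·16 = 18 + 64 = 82°C.

82°C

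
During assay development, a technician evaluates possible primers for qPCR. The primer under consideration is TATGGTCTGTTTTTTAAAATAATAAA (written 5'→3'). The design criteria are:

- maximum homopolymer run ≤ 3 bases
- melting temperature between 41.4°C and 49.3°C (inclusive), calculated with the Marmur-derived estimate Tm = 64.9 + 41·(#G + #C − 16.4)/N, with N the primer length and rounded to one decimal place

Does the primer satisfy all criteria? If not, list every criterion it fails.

Fails: homopolymer run.

Base counts: A=10, T=12, G=3, C=1 (length 26).
homopolymer run: longest run = 6, exceeds 3 ✗
Tm: Tm = 64.9 + 41·(4 − 16.4)/26 = 45.3°C ✓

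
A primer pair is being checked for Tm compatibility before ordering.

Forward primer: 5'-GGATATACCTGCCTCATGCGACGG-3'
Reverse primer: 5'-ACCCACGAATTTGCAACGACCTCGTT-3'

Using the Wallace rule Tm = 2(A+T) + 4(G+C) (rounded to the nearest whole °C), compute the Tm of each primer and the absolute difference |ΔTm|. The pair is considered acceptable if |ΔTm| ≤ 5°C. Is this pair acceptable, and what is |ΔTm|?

|ΔTm| = 2°C; the pair is acceptable.

Forward: A=5 T=5 G=7 C=7 → Tm = 2·10 + 4·14 = 76°C.
Reverse: A=7 T=6 G=4 C=9 → Tm = 2·13 + 4·13 = 78°C.
|ΔTm| = |76 − 78| = 2°C, ≤ 5°C.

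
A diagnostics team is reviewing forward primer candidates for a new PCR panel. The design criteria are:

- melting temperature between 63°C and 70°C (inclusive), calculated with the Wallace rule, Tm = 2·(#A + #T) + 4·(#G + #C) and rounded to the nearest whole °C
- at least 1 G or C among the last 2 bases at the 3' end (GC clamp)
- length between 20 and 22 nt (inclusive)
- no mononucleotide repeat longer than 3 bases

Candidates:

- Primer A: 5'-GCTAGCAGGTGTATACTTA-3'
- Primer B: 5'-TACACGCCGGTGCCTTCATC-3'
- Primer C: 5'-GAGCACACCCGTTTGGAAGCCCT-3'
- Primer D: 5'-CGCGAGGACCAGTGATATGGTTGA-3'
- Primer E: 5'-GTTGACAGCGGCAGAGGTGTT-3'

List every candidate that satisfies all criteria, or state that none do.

Primer B only.

Primer A (19 nt, A=5 T=6 G=5 C=3): Tm = 2·11 + 4·8 = 54°C, outside 63–70°C ✗; 3' end TA has 0 G/C, need ≥1 ✗; length 19, outside 20–22 ✗; longest run = 2 ✓ — fails.
Primer B (20 nt, A=3 T=5 G=4 C=8): Tm = 2·8 + 4·12 = 64°C ✓; 3' end TC has 1 G/C ✓; length 20 ✓; longest run = 2 ✓ — passes.
Primer C (23 nt, A=5 T=4 G=6 C=8): Tm = 2·9 + 4·14 = 74°C, outside 63–70°C ✗; 3' end CT has 1 G/C ✓; length 23, outside 20–22 ✗; longest run = 3 ✓ — fails.
Primer D (24 nt, A=6 T=5 G=9 C=4): Tm = 2·11 + 4·13 = 74°C, outside 63–70°C ✗; 3' end GA has 1 G/C ✓; length 24, outside 20–22 ✗; longest run = 2 ✓ — fails.
Primer E (21 nt, A=4 T=5 G=9 C=3): Tm = 2·9 + 4·12 = 66°C ✓; 3' end TT has 0 G/C, need ≥1 ✗; length 21 ✓; longest run = 2 ✓ — fails.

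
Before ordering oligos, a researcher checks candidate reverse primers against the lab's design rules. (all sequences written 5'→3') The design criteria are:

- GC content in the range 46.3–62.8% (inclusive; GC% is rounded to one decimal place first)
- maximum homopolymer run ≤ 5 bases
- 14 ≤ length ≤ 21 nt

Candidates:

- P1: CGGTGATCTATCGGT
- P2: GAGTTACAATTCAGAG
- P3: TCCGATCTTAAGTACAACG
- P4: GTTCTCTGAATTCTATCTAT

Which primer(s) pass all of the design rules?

P1 only.

P1 (15 nt, A=2 T=5 G=5 C=3): GC 8/15 = 53.3% ✓; longest run = 2 ✓; length 15 ✓ — passes.
P2 (16 nt, A=6 T=4 G=4 C=2): GC 6/16 = 37.5%, outside 46.3–62.8% ✗; longest run = 2 ✓; length 16 ✓ — fails.
P3 (19 nt, A=6 T=5 G=3 C=5): GC 8/19 = 42.1%, outside 46.3–62.8% ✗; longest run = 2 ✓; length 19 ✓ — fails.
P4 (20 nt, A=4 T=10 G=2 C=4): GC 6/20 = 30.0%, outside 46.3–62.8% ✗; longest run = 2 ✓; length 20 ✓ — fails.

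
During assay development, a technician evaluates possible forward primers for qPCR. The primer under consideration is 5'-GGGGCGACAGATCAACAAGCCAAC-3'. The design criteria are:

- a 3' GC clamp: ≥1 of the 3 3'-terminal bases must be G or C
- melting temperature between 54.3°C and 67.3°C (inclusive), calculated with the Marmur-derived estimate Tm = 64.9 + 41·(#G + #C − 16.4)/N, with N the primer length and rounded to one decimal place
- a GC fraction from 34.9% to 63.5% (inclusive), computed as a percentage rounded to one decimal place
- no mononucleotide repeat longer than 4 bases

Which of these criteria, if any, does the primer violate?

Meets all criteria.

Base counts: A=9, T=1, G=7, C=7 (length 24).
GC clamp: 3' end AAC has 1 G/C ✓
Tm: Tm = 64.9 + 41·(14 − 16.4)/24 = 60.8°C ✓
GC content: GC 14/24 = 58.3% ✓
homopolymer run: longest run = 4 ✓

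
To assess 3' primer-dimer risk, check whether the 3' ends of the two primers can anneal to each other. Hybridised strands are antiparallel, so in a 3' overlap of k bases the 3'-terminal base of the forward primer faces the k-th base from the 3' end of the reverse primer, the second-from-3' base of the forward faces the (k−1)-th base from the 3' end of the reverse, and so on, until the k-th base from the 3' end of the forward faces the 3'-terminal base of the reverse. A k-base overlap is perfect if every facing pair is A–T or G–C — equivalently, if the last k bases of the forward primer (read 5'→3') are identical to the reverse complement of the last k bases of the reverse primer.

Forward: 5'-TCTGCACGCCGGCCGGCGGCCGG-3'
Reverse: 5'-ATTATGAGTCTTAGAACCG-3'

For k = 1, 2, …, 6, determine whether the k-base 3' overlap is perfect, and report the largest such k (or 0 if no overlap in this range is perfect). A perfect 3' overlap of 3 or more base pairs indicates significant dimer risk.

Last 6 bases (5'→3') — forward …GGCCGG, reverse …GAACCG.
Reverse complement of the reverse primer's last 6 bases: CGGTTC; its first k bases are the reverse complement of the reverse primer's last k bases, so a perfect k-base overlap needs the forward primer's last k bases to equal them.
Comparing (forward last k vs required): k=1: G vs C ✗; k=2: GG vs CG ✗; k=3: CGG vs CGG ✓; k=4: CCGG vs CGGT ✗; k=5: GCCGG vs CGGTT ✗; k=6: GGCCGG vs CGGTTC ✗.
Only k = 3 is perfect, so the longest perfect 3' overlap is 3.

Longest perfect overlap: 3 complementary base pairs; significant dimer risk (threshold 3).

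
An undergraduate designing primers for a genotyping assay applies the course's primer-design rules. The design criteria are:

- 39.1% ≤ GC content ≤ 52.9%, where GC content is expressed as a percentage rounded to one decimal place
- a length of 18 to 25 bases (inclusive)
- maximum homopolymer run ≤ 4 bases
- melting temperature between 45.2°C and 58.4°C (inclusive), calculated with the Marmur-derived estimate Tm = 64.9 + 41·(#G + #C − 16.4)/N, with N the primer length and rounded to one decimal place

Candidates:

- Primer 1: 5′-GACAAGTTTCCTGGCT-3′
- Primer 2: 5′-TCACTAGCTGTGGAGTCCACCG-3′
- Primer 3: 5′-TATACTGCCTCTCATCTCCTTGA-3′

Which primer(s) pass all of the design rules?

Primer 3 only.

Primer 1 (16 nt, A=3 T=5 G=4 C=4): GC 8/16 = 50.0% ✓; length 16, outside 18–25 ✗; longest run = 3 ✓; Tm = 64.9 + 41·(8 − 16.4)/16 = 43.4°C, outside 45.2–58.4°C ✗ — fails.
Primer 2 (22 nt, A=4 T=5 G=6 C=7): GC 13/22 = 59.1%, outside 39.1–52.9% ✗; length 22 ✓; longest run = 2 ✓; Tm = 64.9 + 41·(13 − 16.4)/22 = 58.6°C, outside 45.2–58.4°C ✗ — fails.
Primer 3 (23 nt, A=4 T=9 G=2 C=8): GC 10/23 = 43.5% ✓; length 23 ✓; longest run = 2 ✓; Tm = 64.9 + 41·(10 − 16.4)/23 = 53.5°C ✓ — passes.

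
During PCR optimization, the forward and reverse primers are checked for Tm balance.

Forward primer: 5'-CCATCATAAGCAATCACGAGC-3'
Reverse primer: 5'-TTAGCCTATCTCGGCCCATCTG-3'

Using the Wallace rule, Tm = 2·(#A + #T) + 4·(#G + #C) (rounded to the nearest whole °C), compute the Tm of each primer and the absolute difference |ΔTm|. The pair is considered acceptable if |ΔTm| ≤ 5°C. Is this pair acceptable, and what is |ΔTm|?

Forward: A=8 T=3 G=3 C=7 → Tm = 2·11 + 4·10 = 62°C.
Reverse: A=3 T=7 G=4 C=8 → Tm = 2·10 + 4·12 = 68°C.
|ΔTm| = |62 − 68| = 6°C, > 5°C.

|ΔTm| = 6°C; the pair is not acceptable.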